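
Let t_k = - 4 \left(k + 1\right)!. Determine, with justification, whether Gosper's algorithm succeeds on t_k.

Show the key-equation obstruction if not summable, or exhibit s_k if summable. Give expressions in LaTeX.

Ratio r(k) = k + 2.
Gosper form: A/B · C(k+1)/C(k) with A=k + 2, B=1, C=1.
Solve (k + 2)·f(k+1) − (1)·f(k) = 1.
Bound: deg f ≤ -1.
Negative degree bound (-1): no f exists, t_k not Gosper-summable.

No — t_k has no hypergeometric antidifference.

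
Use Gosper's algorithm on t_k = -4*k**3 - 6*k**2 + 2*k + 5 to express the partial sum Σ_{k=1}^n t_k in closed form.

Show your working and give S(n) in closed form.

Step 1: r(k) = (4*k**3 + 18*k**2 + 22*k + 3)/(4*k**3 + 6*k**2 - 2*k - 5).
So A=1 and B=1, with C=k**3 + 3*k**2/2 - k/2 - 5/4.
Key eq: (1)·f(k+1) = (1)·f(k) + (k**3 + 3*k**2/2 - k/2 - 5/4).
From deg A=0, deg B=0, deg C=3: d=4.
Coefficient equations give f(k) = k*(k**3 - 3*k - 3)/4.
Get s_k = R·t_k = k*(-k**3 + 3*k + 3) with R(k) = B(k−1)f(k)/C(k) = k*(k**3 - 3*k - 3)/(4*k**3 + 6*k**2 - 2*k - 5).
Check: Δs_k = -4*k**3 - 6*k**2 + 2*k + 5. ✓
Evaluate: s_(n+1) = -n**4 - 4*n**3 - 3*n**2 + 5*n + 5; subtract s_(1) = 5 ⇒ S(n) = n*(-n**3 - 4*n**2 - 3*n + 5).

S(n) = n*(-n**3 - 4*n**2 - 3*n + 5)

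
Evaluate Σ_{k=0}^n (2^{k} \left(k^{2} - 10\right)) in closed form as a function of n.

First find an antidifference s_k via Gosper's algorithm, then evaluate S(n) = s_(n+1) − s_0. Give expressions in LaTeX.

The ratio is 2*((k + 1)**2 - 10)/(k**2 - 10).
Factor: A=2; B=1; C=k**2 - 10.
Set up (2)·f(k+1) − (1)·f(k) − (k**2 - 10) = 0.
Bound: deg f ≤ 2.
Solve for f: f(k) = k**2 - 4*k - 4 (degree 2 ≤ 2).
So s_k = (B(k−1)f/C)·t_k = ((k**2 - 4*k - 4)/(k**2 - 10))·t_k = 2**k*(k**2 - 4*k - 4).
Verify: 2**k*(k**2 - 10) matches t_k.
Σ_(k=0)^n t_k = s_(n+1) − s_(0) = (2**(n + 1)*(n**2 - 2*n - 7)) − (-4), i.e. 2*2**n*n**2 - 4*2**n*n - 14*2**n + 4.

S(n) = 2 \cdot 2^{n} n^{2} - 4 \cdot 2^{n} n - 14 \cdot 2^{n} + 4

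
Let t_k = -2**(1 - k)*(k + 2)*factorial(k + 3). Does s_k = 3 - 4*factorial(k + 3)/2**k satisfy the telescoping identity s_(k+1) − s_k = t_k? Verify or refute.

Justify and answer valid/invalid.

valid (s_(k+1) − s_k reduces to t_k)

s_(k+1) = -4*2**(-k - 1)*factorial(k + 4) + 3
s_(k+1) − s_k = -2**(1 - k)*(k + 2)*factorial(k + 3)
(s_(k+1) − s_k) − t_k = 0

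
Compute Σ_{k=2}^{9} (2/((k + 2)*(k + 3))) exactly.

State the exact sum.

Σ = 1/3

Step 1: r(k) = (k + 2)/(k + 4).
Normal form (A,B,C) = (k + 2, k + 4, 1).
Need (k + 2)·f(k+1) − (k + 3)·f(k) = 1.
Degrees (1,1,0) ⇒ d ≤ 1.
A polynomial solution: f(k) = k/2.
So s_k = (B(k−1)f/C)·t_k = (k*(k + 3)/2)·t_k = k/(k + 2).
s_(k+1) − s_k = 2/(k**2 + 5*k + 6) = t_k.
Σ_(k=2)^(9) t_k = s_(10) − s_(2) = 5/6 − (1/2) = 1/3.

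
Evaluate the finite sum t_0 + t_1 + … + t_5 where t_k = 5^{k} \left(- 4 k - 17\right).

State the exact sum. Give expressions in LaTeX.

r(k) = 5*(4*k + 21)/(4*k + 17) after simplifying.
Take A(k)=5, B(k)=1, C(k)=k + 17/4.
f must satisfy (5)·f(k+1) − (1)·f(k) = k + 17/4.
d = 1 from the (0,0,1) case.
A polynomial solution: f(k) = (k + 3)/4.
Then R = B(k−1)f/C = (k + 3)/(4*k + 17), so s_k = R(k)·t_k = 5**k*(-k - 3).
Check: Δs_k = 5**k*(-4*k - 17). ✓
Telescoping: Σ = s_(6) − s_(0) = -140625 − (-3) = -140622.

Σ = -140622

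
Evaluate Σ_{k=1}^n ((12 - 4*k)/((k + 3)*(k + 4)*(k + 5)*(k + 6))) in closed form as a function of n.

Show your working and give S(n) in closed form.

r(k) = (k - 2)*(k + 3)/((k - 3)*(k + 7)) after simplifying.
Normal form (A,B,C) = (k + 3, k + 7, k - 3).
Set up (k + 3)·f(k+1) − (k + 6)·f(k) − (k - 3) = 0.
d = 3 from the (1,1,1) case.
Solving with deg f ≤ 3: f(k) = -k*(k**2 + 12*k + 107)/120.
Get s_k = R·t_k = k*(k**2 + 12*k + 107)/(30*(k + 3)*(k + 4)*(k + 5)) with R(k) = B(k−1)f(k)/C(k) = -k*(k + 6)*(k**2 + 12*k + 107)/(120*(k - 3)).
Check: Δs_k = 4*(3 - k)/(k**4 + 18*k**3 + 119*k**2 + 342*k + 360). ✓
Telescope: S(n) = s_(n+1) − s_(1) = (n**3 + 15*n**2 + 134*n + 120)/(30*(n**3 + 15*n**2 + 74*n + 120)) − (1/30) = 2*n/(n**3 + 15*n**2 + 74*n + 120).

S(n) = 2*n/(n**3 + 15*n**2 + 74*n + 120)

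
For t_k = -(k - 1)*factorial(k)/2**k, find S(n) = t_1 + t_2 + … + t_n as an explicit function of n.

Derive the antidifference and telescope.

S(n) = (2**n - n*factorial(n) - factorial(n))/2**n

The ratio is k*(k + 1)/(2*(k - 1)).
Factor: A=k/2 + 1/2; B=1; C=k - 1.
Set up (k/2 + 1/2)·f(k+1) − (1)·f(k) − (k - 1) = 0.
Degrees (1,0,1) ⇒ d ≤ 0.
Solving with deg f ≤ 0: f(k) = 2.
Then R = B(k−1)f/C = 2/(k - 1), so s_k = R(k)·t_k = -2**(1 - k)*factorial(k).
Δs = -(k - 1)*factorial(k)/2**k, as required.
Telescope: S(n) = s_(n+1) − s_(1) = -factorial(n + 1)/2**n − (-1) = (2**n - n*factorial(n) - factorial(n))/2**n.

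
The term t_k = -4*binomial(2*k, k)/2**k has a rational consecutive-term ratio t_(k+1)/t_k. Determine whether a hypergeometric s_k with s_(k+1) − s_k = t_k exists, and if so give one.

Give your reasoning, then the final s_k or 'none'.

none — t_k is not Gosper-summable

t_(k+1)/t_k = (2*k + 1)/(k + 1).
Take A(k)=2*k + 1, B(k)=k + 1, C(k)=1.
Key eq: (2*k + 1)·f(k+1) = (k)·f(k) + (1).
deg f ≤ -1 (via 1,1,0).
deg f ≤ -1 is impossible — no certificate.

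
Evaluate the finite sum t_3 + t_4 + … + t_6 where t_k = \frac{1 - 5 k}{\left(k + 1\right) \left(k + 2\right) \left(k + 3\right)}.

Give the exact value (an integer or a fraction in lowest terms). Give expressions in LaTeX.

r(k) = (k + 1)*(5*k + 4)/((k + 4)*(5*k - 1)) after simplifying.
Normal form (A,B,C) = (k + 1, k + 4, k - 1/5).
Solve (k + 1)·f(k+1) − (k + 3)·f(k) = k - 1/5.
d = 2 from the (1,1,1) case.
A polynomial solution: f(k) = k*(k - 2)/5.
R(k) = B(k−1)·f(k)/C(k) = k*(k - 2)*(k + 3)/(5*k - 1); s_k = R·t_k = k*(2 - k)/((k + 1)*(k + 2)).
s_(k+1) − s_k = (1 - 5*k)/(k**3 + 6*k**2 + 11*k + 6) = t_k.
Sum = s_(7) − s_(3); s_(7) = -35/72, s_(3) = -3/20 ⇒ -121/360.

Σ = -121/360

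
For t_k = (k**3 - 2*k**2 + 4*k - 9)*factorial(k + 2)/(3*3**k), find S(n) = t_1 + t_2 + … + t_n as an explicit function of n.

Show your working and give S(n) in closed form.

Step 1: r(k) = (k**4 + 4*k**3 + 6*k**2 + 3*k - 18)/(3*(k**3 - 2*k**2 + 4*k - 9)).
Normal form (A,B,C) = (k/3 + 1, 1, k**3 - 2*k**2 + 4*k - 9).
Solve (k/3 + 1)·f(k+1) − (1)·f(k) = k**3 - 2*k**2 + 4*k - 9.
d = 2 from the (1,0,3) case.
Coefficient equations give f(k) = 3*(k**2 - 4*k + 1).
R(k) = B(k−1)·f(k)/C(k) = 3*(k**2 - 4*k + 1)/(k**3 - 2*k**2 + 4*k - 9); s_k = R·t_k = (k**2 - 4*k + 1)*factorial(k + 2)/3**k.
Verify: (k**3 - 2*k**2 + 4*k - 9)*factorial(k + 2)/(3*3**k) matches t_k.
Σ_(k=1)^n t_k = s_(n+1) − s_(1) = (3**(-n - 1)*(n**2 - 2*n - 2)*factorial(n + 3)) − (-4), i.e. (12*3**n + n**5*factorial(n) + 4*n**4*factorial(n) - 3*n**3*factorial(n) - 28*n**2*factorial(n) - 34*n*factorial(n) - 12*factorial(n))/(3*3**n).

S(n) = (12*3**n + n**5*factorial(n) + 4*n**4*factorial(n) - 3*n**3*factorial(n) - 28*n**2*factorial(n) - 34*n*factorial(n) - 12*factorial(n))/(3*3**n)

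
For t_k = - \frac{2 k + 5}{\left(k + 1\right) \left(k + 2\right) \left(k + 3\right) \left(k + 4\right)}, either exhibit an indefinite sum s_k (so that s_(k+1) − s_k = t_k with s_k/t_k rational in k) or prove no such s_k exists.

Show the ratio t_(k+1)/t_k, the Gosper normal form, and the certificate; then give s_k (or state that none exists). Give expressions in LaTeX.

s_k = \frac{k \left(- k - 4\right)}{3 \left(k^{2} + 4 k + 3\right)}

Ratio r(k) = (k + 1)*(2*k + 7)/((k + 5)*(2*k + 5)).
A = k + 1, B = k + 5, C = k + 5/2.
Key eq: (k + 1)·f(k+1) = (k + 4)·f(k) + (k + 5/2).
From deg A=1, deg B=1, deg C=1: d=3.
Match coefficients ⇒ f(k) = k*(k + 2)*(k + 4)/6.
So s_k = (B(k−1)f/C)·t_k = (k*(k + 2)*(k + 4)**2/(3*(2*k + 5)))·t_k = k*(-k - 4)/(3*(k**2 + 4*k + 3)).
Check: Δs_k = (-2*k - 5)/(k**4 + 10*k**3 + 35*k**2 + 50*k + 24). ✓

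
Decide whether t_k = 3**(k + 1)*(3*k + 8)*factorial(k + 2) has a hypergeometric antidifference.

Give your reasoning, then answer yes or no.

Yes. s_k = 3**(k + 1)*factorial(k + 2).

Compute t_(k+1)/t_k: get 3*(k + 3)*(3*k + 11)/(3*k + 8).
Gosper form: A/B · C(k+1)/C(k) with A=3*k + 9, B=1, C=k + 8/3.
Key eq: (3*k + 9)·f(k+1) = (1)·f(k) + (k + 8/3).
Degrees (1,0,1) ⇒ d ≤ 0.
Solve for f: f(k) = 1/3 (degree 0 ≤ 0).
Get s_k = R·t_k = 3**(k + 1)*factorial(k + 2) with R(k) = B(k−1)f(k)/C(k) = 1/(3*k + 8).
s_(k+1) − s_k = 3**(k + 1)*(3*k + 8)*factorial(k + 2) = t_k.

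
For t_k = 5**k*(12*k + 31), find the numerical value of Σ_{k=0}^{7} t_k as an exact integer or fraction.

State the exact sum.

Σ = 10937496

r(k) = 5*(12*k + 43)/(12*k + 31) after simplifying.
Normal form (A,B,C) = (5, 1, k + 31/12).
Key eq: (5)·f(k+1) = (1)·f(k) + (k + 31/12).
d = 1 from the (0,0,1) case.
Match coefficients ⇒ f(k) = (3*k + 4)/12.
Certificate R = B(k−1)f/C = (3*k + 4)/(12*k + 31) gives s_k = 5**k*(3*k + 4).
Δs = 5**k*(12*k + 31), as required.
Evaluate s at k=8 and k=0: 10937500 and 4; difference 10937496.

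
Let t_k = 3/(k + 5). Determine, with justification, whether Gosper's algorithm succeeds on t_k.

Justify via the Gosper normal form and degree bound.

No — t_k has no hypergeometric antidifference.

r(k) = (k + 5)/(k + 6) after simplifying.
So A=k + 5 and B=k + 6, with C=1.
Need (k + 5)·f(k+1) − (k + 5)·f(k) = 1.
Degrees (1,1,0) ⇒ d ≤ 0.
Write f(k) = c0. Then LHS − RHS = -1, requiring -1 = 0: contradictory. No certificate.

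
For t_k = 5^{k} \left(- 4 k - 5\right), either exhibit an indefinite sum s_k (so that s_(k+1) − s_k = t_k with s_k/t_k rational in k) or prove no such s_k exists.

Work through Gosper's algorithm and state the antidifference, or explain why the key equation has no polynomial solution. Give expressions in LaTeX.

Ratio r(k) = 5*(4*k + 9)/(4*k + 5).
So A=5 and B=1, with C=k + 5/4.
Set up (5)·f(k+1) − (1)·f(k) − (k + 5/4) = 0.
Degrees (0,0,1) ⇒ d ≤ 1.
A polynomial solution: f(k) = k/4.
R(k) = B(k−1)·f(k)/C(k) = k/(4*k + 5); s_k = R·t_k = -5**k*k.
Verify: 5**k*(-4*k - 5) matches t_k.

s_k = - 5^{k} k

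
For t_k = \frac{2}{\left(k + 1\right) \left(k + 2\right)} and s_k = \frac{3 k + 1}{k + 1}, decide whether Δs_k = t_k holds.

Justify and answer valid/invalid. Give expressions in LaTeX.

valid; difference matches t_k

s_(k+1) = (3*k + 4)/(k + 2)
s_(k+1) − s_k = 2/(k**2 + 3*k + 2)
(s_(k+1) − s_k) − t_k = 0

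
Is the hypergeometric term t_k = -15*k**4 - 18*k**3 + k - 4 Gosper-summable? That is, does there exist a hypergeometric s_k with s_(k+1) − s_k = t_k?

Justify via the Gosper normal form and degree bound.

Yes. s_k = k*(-3*k**4 + 3*k**3 + 4*k**2 - 4*k - 4).

Step 1: r(k) = (-k + 15*(k + 1)**4 + 18*(k + 1)**3 + 3)/(15*k**4 + 18*k**3 - k + 4).
Normal form (A,B,C) = (1, 1, k**4 + 6*k**3/5 - k/15 + 4/15).
Need (1)·f(k+1) − (1)·f(k) = k**4 + 6*k**3/5 - k/15 + 4/15.
Degrees (0,0,4) ⇒ d ≤ 5.
Match coefficients ⇒ f(k) = k*(3*k**4 - 3*k**3 - 4*k**2 + 4*k + 4)/15.
R(k) = B(k−1)·f(k)/C(k) = k*(3*k**4 - 3*k**3 - 4*k**2 + 4*k + 4)/(15*k**4 + 18*k**3 - k + 4); s_k = R·t_k = k*(-3*k**4 + 3*k**3 + 4*k**2 - 4*k - 4).
Check: Δs_k = -15*k**4 - 18*k**3 + k - 4. ✓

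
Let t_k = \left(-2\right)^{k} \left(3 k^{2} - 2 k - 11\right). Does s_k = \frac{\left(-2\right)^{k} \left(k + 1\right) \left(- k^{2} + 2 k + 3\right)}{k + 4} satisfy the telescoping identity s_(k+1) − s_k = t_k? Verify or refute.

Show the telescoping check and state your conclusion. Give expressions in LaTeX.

s_(k+1) = (-2)**(k + 1)*(-k**3 - 2*k**2 + 4*k + 8)/(k + 5)
s_(k+1) − s_k = (-2)**k*(3*k**4 + 16*k**3 - 2*k**2 - 76*k - 79)/(k**2 + 9*k + 20)
(s_(k+1) − s_k) − t_k = (-2)**k*(-9*k**3 - 33*k**2 + 63*k + 141)/(k**2 + 9*k + 20)

Invalid: residual \frac{\left(-2\right)^{k} \left(- 9 k^{3} - 33 k^{2} + 63 k + 141\right)}{k^{2} + 9 k + 20} ≠ 0.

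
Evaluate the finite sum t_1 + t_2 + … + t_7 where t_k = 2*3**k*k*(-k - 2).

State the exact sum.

Step 1: r(k) = 3*(k + 1)*(k + 3)/(k*(k + 2)).
A = 3, B = 1, C = k**2 + 2*k.
f must satisfy (3)·f(k+1) − (1)·f(k) = k**2 + 2*k.
d = 2 from the (0,0,2) case.
Solving with deg f ≤ 2: f(k) = k*(k - 1)/2.
Get s_k = R·t_k = 3**k*k*(1 - k) with R(k) = B(k−1)f(k)/C(k) = (k - 1)/(2*(k + 2)).
Check: Δs_k = 2*3**k*k*(-k - 2). ✓
Sum = s_(8) − s_(1); s_(8) = -367416, s_(1) = 0 ⇒ -367416.

Σ = -367416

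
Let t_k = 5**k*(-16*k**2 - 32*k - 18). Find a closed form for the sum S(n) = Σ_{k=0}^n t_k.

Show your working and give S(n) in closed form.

t_(k+1)/t_k = 5*(8*k**2 + 32*k + 33)/(8*k**2 + 16*k + 9).
Gosper form: A/B · C(k+1)/C(k) with A=5, B=1, C=k**2 + 2*k + 9/8.
Set up (5)·f(k+1) − (1)·f(k) − (k**2 + 2*k + 9/8) = 0.
Degrees (0,0,2) ⇒ d ≤ 2.
Match coefficients ⇒ f(k) = (2*k**2 - k + 1)/8.
Then R = B(k−1)f/C = (2*k**2 - k + 1)/(8*k**2 + 16*k + 9), so s_k = R(k)·t_k = 2*5**k*(-2*k**2 + k - 1).
Check: Δs_k = 5**k*(-16*k**2 - 32*k - 18). ✓
Telescope: S(n) = s_(n+1) − s_(0) = 5**(n + 1)*(-4*n**2 - 6*n - 4) − (-2) = -20*5**n*n**2 - 30*5**n*n - 20*5**n + 2.

S(n) = -20*5**n*n**2 - 30*5**n*n - 20*5**n + 2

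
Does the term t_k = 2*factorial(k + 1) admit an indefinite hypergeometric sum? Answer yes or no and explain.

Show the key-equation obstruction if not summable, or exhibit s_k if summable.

No; the degree bound rules out any f.

t_(k+1)/t_k = k + 2.
So A=k + 2 and B=1, with C=1.
Set up (k + 2)·f(k+1) − (1)·f(k) − (1) = 0.
d = -1 from the (1,0,0) case.
Negative degree bound (-1): no f exists, t_k not Gosper-summable.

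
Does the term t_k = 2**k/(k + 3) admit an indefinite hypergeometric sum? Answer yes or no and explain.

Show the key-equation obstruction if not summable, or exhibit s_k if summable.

No; the degree bound rules out any f.

Step 1: r(k) = 2*(k + 3)/(k + 4).
Take A(k)=2*k + 6, B(k)=k + 4, C(k)=1.
Key eq: (2*k + 6)·f(k+1) = (k + 3)·f(k) + (1).
Bound: deg f ≤ -1.
Negative degree bound (-1): no f exists, t_k not Gosper-summable.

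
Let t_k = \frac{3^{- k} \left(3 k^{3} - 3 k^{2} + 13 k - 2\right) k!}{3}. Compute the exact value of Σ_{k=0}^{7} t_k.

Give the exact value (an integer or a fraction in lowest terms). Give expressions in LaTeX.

Σ = 756391/729

Step 1: r(k) = (3*k**4 + 9*k**3 + 22*k**2 + 27*k + 11)/(3*(3*k**3 - 3*k**2 + 13*k - 2)).
So A=k/3 + 1/3 and B=1, with C=k**3 - k**2 + 13*k/3 - 2/3.
Solve (k/3 + 1/3)·f(k+1) − (1)·f(k) = k**3 - k**2 + 13*k/3 - 2/3.
From deg A=1, deg B=0, deg C=3: d=2.
Solve for f: f(k) = 3*k**2 - 3*k + 1 (degree 2 ≤ 2).
R(k) = B(k−1)·f(k)/C(k) = 3*(3*k**2 - 3*k + 1)/(3*k**3 - 3*k**2 + 13*k - 2); s_k = R·t_k = (3*k**2 - 3*k + 1)*factorial(k)/3**k.
Check: Δs_k = (3*k**3 - 3*k**2 + 13*k - 2)*factorial(k)/(3*3**k). ✓
Σ_(k=0)^(7) t_k = s_(8) − s_(0) = 757120/729 − (1) = 756391/729.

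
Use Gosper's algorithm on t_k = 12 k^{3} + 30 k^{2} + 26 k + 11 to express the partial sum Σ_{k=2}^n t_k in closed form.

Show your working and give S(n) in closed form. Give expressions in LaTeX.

S(n) = 3 n^{4} + 16 n^{3} + 31 n^{2} + 29 n - 79

r(k) = (12*k**3 + 66*k**2 + 122*k + 79)/(12*k**3 + 30*k**2 + 26*k + 11) after simplifying.
A = 1, B = 1, C = k**3 + 5*k**2/2 + 13*k/6 + 11/12.
Set up (1)·f(k+1) − (1)·f(k) − (k**3 + 5*k**2/2 + 13*k/6 + 11/12) = 0.
Bound: deg f ≤ 4.
Coefficient equations give f(k) = k*(3*k**3 + 4*k**2 + k + 3)/12.
Get s_k = R·t_k = k*(3*k**3 + 4*k**2 + k + 3) with R(k) = B(k−1)f(k)/C(k) = k*(3*k**3 + 4*k**2 + k + 3)/(12*k**3 + 30*k**2 + 26*k + 11).
Check: Δs_k = 12*k**3 + 30*k**2 + 26*k + 11. ✓
Σ_(k=2)^n t_k = s_(n+1) − s_(2) = (3*n**4 + 16*n**3 + 31*n**2 + 29*n + 11) − (90), i.e. 3*n**4 + 16*n**3 + 31*n**2 + 29*n - 79.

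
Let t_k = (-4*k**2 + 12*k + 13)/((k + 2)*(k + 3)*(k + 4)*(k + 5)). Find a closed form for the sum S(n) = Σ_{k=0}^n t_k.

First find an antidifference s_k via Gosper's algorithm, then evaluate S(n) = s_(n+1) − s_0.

S(n) = (-n**3 + 84*n**2 + 241*n + 156)/(24*(n**3 + 12*n**2 + 47*n + 60))

r(k) = (k + 2)*(12*k - 4*(k + 1)**2 + 25)/((k + 6)*(-4*k**2 + 12*k + 13)) after simplifying.
Normal form (A,B,C) = (k + 2, k + 6, k**2 - 3*k - 13/4).
f must satisfy (k + 2)·f(k+1) − (k + 5)·f(k) = k**2 - 3*k - 13/4.
Degrees (1,1,2) ⇒ d ≤ 3.
A polynomial solution: f(k) = k*(k**2 - 87*k - 70)/96.
Certificate R = B(k−1)f/C = k*(k + 5)*(k**2 - 87*k - 70)/(24*(4*k**2 - 12*k - 13)) gives s_k = k*(-k**2 + 87*k + 70)/(24*(k + 2)*(k + 3)*(k + 4)).
s_(k+1) − s_k = (-4*k**2 + 12*k + 13)/(k**4 + 14*k**3 + 71*k**2 + 154*k + 120) = t_k.
Σ_(k=0)^n t_k = s_(n+1) − s_(0) = ((-n**3 + 84*n**2 + 241*n + 156)/(24*(n**3 + 12*n**2 + 47*n + 60))) − (0), i.e. (-n**3 + 84*n**2 + 241*n + 156)/(24*(n**3 + 12*n**2 + 47*n + 60)).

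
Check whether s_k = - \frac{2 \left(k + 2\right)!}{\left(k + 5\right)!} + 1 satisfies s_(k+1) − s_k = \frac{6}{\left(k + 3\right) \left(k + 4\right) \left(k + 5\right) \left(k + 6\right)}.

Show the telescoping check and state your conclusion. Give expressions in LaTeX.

s_(k+1) = -2*factorial(k + 3)/factorial(k + 6) + 1
s_(k+1) − s_k = 6/((k + 3)*(k + 4)*(k + 5)*(k + 6))
(s_(k+1) − s_k) − t_k = 0

Valid: the claim telescopes to t_k.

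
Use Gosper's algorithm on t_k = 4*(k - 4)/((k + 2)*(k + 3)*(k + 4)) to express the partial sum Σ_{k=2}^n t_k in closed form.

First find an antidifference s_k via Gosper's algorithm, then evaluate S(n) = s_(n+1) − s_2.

S(n) = (n**2 - 13*n + 12)/(5*(n**2 + 7*n + 12))

The ratio is (k - 3)*(k + 2)/((k - 4)*(k + 5)).
So A=k + 2 and B=k + 5, with C=k - 4.
f must satisfy (k + 2)·f(k+1) − (k + 4)·f(k) = k - 4.
deg f ≤ 2 (via 1,1,1).
A polynomial solution: f(k) = -k*(k + 11)/6.
Then R = B(k−1)f/C = -k*(k + 4)*(k + 11)/(6*(k - 4)), so s_k = R(k)·t_k = 2*k*(-k - 11)/(3*(k + 2)*(k + 3)).
Verify: 4*(k - 4)/(k**3 + 9*k**2 + 26*k + 24) matches t_k.
Evaluate: s_(n+1) = 2*(-n**2 - 13*n - 12)/(3*(n**2 + 7*n + 12)); subtract s_(2) = -13/15 ⇒ S(n) = (n**2 - 13*n + 12)/(5*(n**2 + 7*n + 12)).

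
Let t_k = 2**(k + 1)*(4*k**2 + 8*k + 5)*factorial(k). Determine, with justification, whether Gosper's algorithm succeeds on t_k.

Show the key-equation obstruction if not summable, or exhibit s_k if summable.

Yes. s_k = 2**(k + 1)*(2*k + 1)*factorial(k).

r(k) = 2*(4*k**3 + 20*k**2 + 33*k + 17)/(4*k**2 + 8*k + 5) after simplifying.
Gosper form: A/B · C(k+1)/C(k) with A=2*k + 2, B=1, C=k**2 + 2*k + 5/4.
f must satisfy (2*k + 2)·f(k+1) − (1)·f(k) = k**2 + 2*k + 5/4.
From deg A=1, deg B=0, deg C=2: d=1.
Solving with deg f ≤ 1: f(k) = (2*k + 1)/4.
Certificate R = B(k−1)f/C = (2*k + 1)/(4*k**2 + 8*k + 5) gives s_k = 2**(k + 1)*(2*k + 1)*factorial(k).
s_(k+1) − s_k = 2**(k + 1)*(4*k**2 + 8*k + 5)*factorial(k) = t_k.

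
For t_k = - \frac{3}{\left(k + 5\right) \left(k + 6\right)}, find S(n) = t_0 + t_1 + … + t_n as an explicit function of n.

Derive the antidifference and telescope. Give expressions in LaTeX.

S(n) = \frac{3 \left(- n - 1\right)}{5 \left(n + 6\right)}

Compute t_(k+1)/t_k: get (k + 5)/(k + 7).
Gosper form: A/B · C(k+1)/C(k) with A=k + 5, B=k + 7, C=1.
Solve (k + 5)·f(k+1) − (k + 6)·f(k) = 1.
deg f ≤ 1 (via 1,1,0).
Solve for f: f(k) = k/5 (degree 1 ≤ 1).
Certificate R = B(k−1)f/C = k*(k + 6)/5 gives s_k = -3*k/(5*k + 25).
s_(k+1) − s_k = -3/(k**2 + 11*k + 30) = t_k.
Σ_(k=0)^n t_k = s_(n+1) − s_(0) = (3*(-n - 1)/(5*(n + 6))) − (0), i.e. 3*(-n - 1)/(5*(n + 6)).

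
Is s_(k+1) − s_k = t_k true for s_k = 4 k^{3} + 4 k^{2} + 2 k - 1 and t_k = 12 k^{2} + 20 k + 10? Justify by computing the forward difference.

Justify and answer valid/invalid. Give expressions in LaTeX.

valid; difference matches t_k

s_(k+1) = 4*k**3 + 16*k**2 + 22*k + 9
s_(k+1) − s_k = 12*k**2 + 20*k + 10
(s_(k+1) − s_k) − t_k = 0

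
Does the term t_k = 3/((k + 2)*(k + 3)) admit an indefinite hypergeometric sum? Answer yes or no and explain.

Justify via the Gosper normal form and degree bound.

Step 1: r(k) = (k + 2)/(k + 4).
A = k + 2, B = k + 4, C = 1.
f must satisfy (k + 2)·f(k+1) − (k + 3)·f(k) = 1.
From deg A=1, deg B=1, deg C=0: d=1.
Solving with deg f ≤ 1: f(k) = k/2.
So s_k = (B(k−1)f/C)·t_k = (k*(k + 3)/2)·t_k = 3*k/(2*(k + 2)).
s_(k+1) − s_k = 3/(k**2 + 5*k + 6) = t_k.

Yes. s_k = 3*k/(2*(k + 2)).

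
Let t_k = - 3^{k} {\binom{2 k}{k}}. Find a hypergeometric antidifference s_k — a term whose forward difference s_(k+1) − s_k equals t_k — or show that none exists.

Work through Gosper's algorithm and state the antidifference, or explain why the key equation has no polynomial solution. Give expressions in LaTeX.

not Gosper-summable; s_k does not exist

Step 1: r(k) = 6*(2*k + 1)/(k + 1).
Take A(k)=12*k + 6, B(k)=k + 1, C(k)=1.
f must satisfy (12*k + 6)·f(k+1) − (k)·f(k) = 1.
From deg A=1, deg B=1, deg C=0: d=-1.
deg f ≤ -1 is impossible — no certificate.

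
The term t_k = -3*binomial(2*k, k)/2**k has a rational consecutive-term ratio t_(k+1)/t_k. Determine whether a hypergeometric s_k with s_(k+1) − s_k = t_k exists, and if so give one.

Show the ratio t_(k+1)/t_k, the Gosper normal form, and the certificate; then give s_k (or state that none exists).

none (Gosper's algorithm certifies no s_k)

t_(k+1)/t_k = (2*k + 1)/(k + 1).
Factor: A=2*k + 1; B=k + 1; C=1.
Solve (2*k + 1)·f(k+1) − (k)·f(k) = 1.
Degrees (1,1,0) ⇒ d ≤ -1.
deg f ≤ -1 is impossible — no certificate.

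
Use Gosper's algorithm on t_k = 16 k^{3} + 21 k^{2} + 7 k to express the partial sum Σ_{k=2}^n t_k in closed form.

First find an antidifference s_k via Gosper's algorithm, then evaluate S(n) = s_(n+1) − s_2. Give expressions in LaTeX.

S(n) = 4 n^{4} + 15 n^{3} + 18 n^{2} + 7 n - 44

Compute t_(k+1)/t_k: get (16*k**3 + 69*k**2 + 97*k + 44)/(k*(16*k**2 + 21*k + 7)).
So A=1 and B=1, with C=k**3 + 21*k**2/16 + 7*k/16.
Need (1)·f(k+1) − (1)·f(k) = k**3 + 21*k**2/16 + 7*k/16.
Degrees (0,0,3) ⇒ d ≤ 4.
Coefficient equations give f(k) = k**2*(k - 1)*(4*k + 3)/16.
Certificate R = B(k−1)f/C = k*(k - 1)*(4*k + 3)/(16*k**2 + 21*k + 7) gives s_k = k**2*(4*k**2 - k - 3).
Verify: k*(16*k**2 + 21*k + 7) matches t_k.
s_(n+1) = n*(4*n**3 + 15*n**2 + 18*n + 7) and s_(2) = 44, so S(n) = 4*n**4 + 15*n**3 + 18*n**2 + 7*n - 44.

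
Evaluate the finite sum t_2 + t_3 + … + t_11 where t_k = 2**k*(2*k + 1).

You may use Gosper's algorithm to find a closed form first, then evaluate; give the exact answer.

Σ = 86012

Step 1: r(k) = 2*(2*k + 3)/(2*k + 1).
A = 2, B = 1, C = k + 1/2.
Set up (2)·f(k+1) − (1)·f(k) − (k + 1/2) = 0.
Degrees (0,0,1) ⇒ d ≤ 1.
Solve for f: f(k) = (2*k - 3)/2 (degree 1 ≤ 1).
Get s_k = R·t_k = 2**k*(2*k - 3) with R(k) = B(k−1)f(k)/C(k) = (2*k - 3)/(2*k + 1).
Verify: 2**k*(2*k + 1) matches t_k.
Evaluate s at k=12 and k=2: 86016 and 4; difference 86012.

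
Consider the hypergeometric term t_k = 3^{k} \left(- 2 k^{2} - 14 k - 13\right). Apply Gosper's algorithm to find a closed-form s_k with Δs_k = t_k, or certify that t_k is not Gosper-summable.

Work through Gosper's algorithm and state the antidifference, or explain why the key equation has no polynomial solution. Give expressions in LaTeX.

s_k = 3^{k} \left(- k^{2} - 4 k + 1\right)

The ratio is 3*(2*k**2 + 18*k + 29)/(2*k**2 + 14*k + 13).
So A=3 and B=1, with C=k**2 + 7*k + 13/2.
Need (3)·f(k+1) − (1)·f(k) = k**2 + 7*k + 13/2.
deg f ≤ 2 (via 0,0,2).
Solve for f: f(k) = (k**2 + 4*k - 1)/2 (degree 2 ≤ 2).
Certificate R = B(k−1)f/C = (k**2 + 4*k - 1)/(2*k**2 + 14*k + 13) gives s_k = 3**k*(-k**2 - 4*k + 1).
Check: Δs_k = 3**k*(-2*k**2 - 14*k - 13). ✓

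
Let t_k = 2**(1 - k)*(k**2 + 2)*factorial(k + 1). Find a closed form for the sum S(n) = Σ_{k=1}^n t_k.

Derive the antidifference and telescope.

The ratio is (k + 2)*((k + 1)**2 + 2)/(2*(k**2 + 2)).
So A=k/2 + 1 and B=1, with C=k**2 + 2.
f must satisfy (k/2 + 1)·f(k+1) − (1)·f(k) = k**2 + 2.
Degrees (1,0,2) ⇒ d ≤ 1.
Coefficient equations give f(k) = 2*(k - 1).
Get s_k = R·t_k = 2**(2 - k)*(k - 1)*factorial(k + 1) with R(k) = B(k−1)f(k)/C(k) = 2*(k - 1)/(k**2 + 2).
Δs = 2**(1 - k)*(k**2 + 2)*factorial(k + 1), as required.
Σ_(k=1)^n t_k = s_(n+1) − s_(1) = (2**(1 - n)*n*factorial(n + 2)) − (0), i.e. 2**(1 - n)*n*factorial(n + 2).

S(n) = 2**(1 - n)*n*factorial(n + 2)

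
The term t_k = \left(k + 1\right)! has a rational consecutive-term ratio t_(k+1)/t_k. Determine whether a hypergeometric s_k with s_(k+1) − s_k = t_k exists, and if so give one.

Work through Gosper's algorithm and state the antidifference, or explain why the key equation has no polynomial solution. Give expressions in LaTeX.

none — t_k is not Gosper-summable

The ratio is k + 2.
Gosper form: A/B · C(k+1)/C(k) with A=k + 2, B=1, C=1.
Key eq: (k + 2)·f(k+1) = (1)·f(k) + (1).
Bound: deg f ≤ -1.
Negative degree bound (-1): no f exists, t_k not Gosper-summable.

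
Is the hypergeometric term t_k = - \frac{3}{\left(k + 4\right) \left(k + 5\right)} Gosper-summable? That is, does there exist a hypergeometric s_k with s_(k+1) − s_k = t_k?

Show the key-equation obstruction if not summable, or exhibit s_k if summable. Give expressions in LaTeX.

Yes. s_k = - \frac{3 k}{4 k + 16}.

The ratio is (k + 4)/(k + 6).
Normal form (A,B,C) = (k + 4, k + 6, 1).
Need (k + 4)·f(k+1) − (k + 5)·f(k) = 1.
Bound: deg f ≤ 1.
A polynomial solution: f(k) = k/4.
R(k) = B(k−1)·f(k)/C(k) = k*(k + 5)/4; s_k = R·t_k = -3*k/(4*k + 16).
Δs = -3/(k**2 + 9*k + 20), as required.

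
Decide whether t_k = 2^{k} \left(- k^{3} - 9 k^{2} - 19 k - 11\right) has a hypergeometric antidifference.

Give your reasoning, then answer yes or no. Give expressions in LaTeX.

Yes. s_k = 2^{k} \left(- k^{3} - 3 k^{2} - k - 1\right).

r(k) = 2*(k**3 + 12*k**2 + 40*k + 40)/(k**3 + 9*k**2 + 19*k + 11) after simplifying.
So A=2 and B=1, with C=k**3 + 9*k**2 + 19*k + 11.
Solve (2)·f(k+1) − (1)·f(k) = k**3 + 9*k**2 + 19*k + 11.
Bound: deg f ≤ 3.
Match coefficients ⇒ f(k) = k**3 + 3*k**2 + k + 1.
R(k) = B(k−1)·f(k)/C(k) = (k**3 + 3*k**2 + k + 1)/((k + 1)*(k**2 + 8*k + 11)); s_k = R·t_k = 2**k*(-k**3 - 3*k**2 - k - 1).
s_(k+1) − s_k = 2**k*(-k**3 - 9*k**2 - 19*k - 11) = t_k.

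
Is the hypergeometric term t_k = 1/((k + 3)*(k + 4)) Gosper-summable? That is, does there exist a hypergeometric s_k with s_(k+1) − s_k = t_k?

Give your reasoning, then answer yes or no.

r(k) = (k + 3)/(k + 5) after simplifying.
A = k + 3, B = k + 5, C = 1.
Need (k + 3)·f(k+1) − (k + 4)·f(k) = 1.
From deg A=1, deg B=1, deg C=0: d=1.
Match coefficients ⇒ f(k) = k/3.
Certificate R = B(k−1)f/C = k*(k + 4)/3 gives s_k = k/(3*(k + 3)).
Verify: 1/(k**2 + 7*k + 12) matches t_k.

Yes. s_k = k/(3*(k + 3)).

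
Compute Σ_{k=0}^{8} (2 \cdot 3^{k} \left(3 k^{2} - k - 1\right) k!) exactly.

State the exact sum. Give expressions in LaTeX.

Σ = 99995938564

Ratio r(k) = 3*(k + 1)*(k - 3*(k + 1)**2 + 2)/(-3*k**2 + k + 1).
Take A(k)=3*k + 3, B(k)=1, C(k)=k**2 - k/3 - 1/3.
f must satisfy (3*k + 3)·f(k+1) − (1)·f(k) = k**2 - k/3 - 1/3.
From deg A=1, deg B=0, deg C=2: d=1.
A polynomial solution: f(k) = (k - 2)/3.
Get s_k = R·t_k = 2*3**k*(k - 2)*factorial(k) with R(k) = B(k−1)f(k)/C(k) = (k - 2)/(3*k**2 - k - 1).
Δs = 2*3**k*(3*k**2 - k - 1)*factorial(k), as required.
Evaluate s at k=9 and k=0: 99995938560 and -4; difference 99995938564.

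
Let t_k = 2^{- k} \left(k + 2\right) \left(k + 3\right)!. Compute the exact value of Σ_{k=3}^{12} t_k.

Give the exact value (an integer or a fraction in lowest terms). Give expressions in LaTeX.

Σ = 5108102820

The ratio is (k + 3)*(k + 4)/(2*(k + 2)).
So A=k/2 + 2 and B=1, with C=k + 2.
Set up (k/2 + 2)·f(k+1) − (1)·f(k) − (k + 2) = 0.
deg f ≤ 0 (via 1,0,1).
Match coefficients ⇒ f(k) = 2.
So s_k = (B(k−1)f/C)·t_k = (2/(k + 2))·t_k = 2**(1 - k)*factorial(k + 3).
Verify: (k + 2)*factorial(k + 3)/2**k matches t_k.
Σ_(k=3)^(12) t_k = s_(13) − s_(3) = 5108103000 − (180) = 5108102820.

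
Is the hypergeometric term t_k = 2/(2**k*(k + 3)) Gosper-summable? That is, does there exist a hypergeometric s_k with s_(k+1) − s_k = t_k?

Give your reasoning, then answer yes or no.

The ratio is (k + 3)/(2*(k + 4)).
A = k/2 + 3/2, B = k + 4, C = 1.
Key eq: (k/2 + 3/2)·f(k+1) = (k + 3)·f(k) + (1).
Degrees (1,1,0) ⇒ d ≤ -1.
Negative degree bound (-1): no f exists, t_k not Gosper-summable.

No — negative degree bound, so no certificate f.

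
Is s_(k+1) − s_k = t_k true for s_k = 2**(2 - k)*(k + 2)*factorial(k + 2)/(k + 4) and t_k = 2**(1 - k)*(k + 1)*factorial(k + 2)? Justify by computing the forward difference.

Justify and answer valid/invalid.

Invalid: residual -2**(2 - k)*(k**2 + 5*k + 2)*factorial(k + 2)/((k + 4)*(k + 5)) ≠ 0.

s_(k+1) = 2**(1 - k)*(k + 3)*factorial(k + 3)/(k + 5)
s_(k+1) − s_k = 2**(1 - k)*(k**3 + 8*k**2 + 19*k + 16)*factorial(k + 2)/((k + 4)*(k + 5))
(s_(k+1) − s_k) − t_k = -2**(2 - k)*(k**2 + 5*k + 2)*factorial(k + 2)/((k + 4)*(k + 5))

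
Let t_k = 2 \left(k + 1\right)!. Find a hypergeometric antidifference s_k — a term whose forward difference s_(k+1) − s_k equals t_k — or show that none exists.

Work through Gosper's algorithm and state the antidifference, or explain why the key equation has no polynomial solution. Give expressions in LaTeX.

t_(k+1)/t_k = k + 2.
A = k + 2, B = 1, C = 1.
f must satisfy (k + 2)·f(k+1) − (1)·f(k) = 1.
From deg A=1, deg B=0, deg C=0: d=-1.
deg f ≤ -1 is impossible — no certificate.

not Gosper-summable; s_k does not exist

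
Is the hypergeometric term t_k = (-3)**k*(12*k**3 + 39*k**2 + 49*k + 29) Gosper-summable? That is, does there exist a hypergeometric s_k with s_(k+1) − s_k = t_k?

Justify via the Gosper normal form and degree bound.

Yes. s_k = (-3)**k*(-3*k**3 - 3*k**2 - k - 2).

r(k) = 3*(-12*k**3 - 75*k**2 - 163*k - 129)/(12*k**3 + 39*k**2 + 49*k + 29) after simplifying.
Normal form (A,B,C) = (-3, 1, k**3 + 13*k**2/4 + 49*k/12 + 29/12).
Key eq: (-3)·f(k+1) = (1)·f(k) + (k**3 + 13*k**2/4 + 49*k/12 + 29/12).
From deg A=0, deg B=0, deg C=3: d=3.
Solving with deg f ≤ 3: f(k) = -(3*k**3 + 3*k**2 + k + 2)/12.
Certificate R = B(k−1)f/C = -(3*k**3 + 3*k**2 + k + 2)/(12*k**3 + 39*k**2 + 49*k + 29) gives s_k = (-3)**k*(-3*k**3 - 3*k**2 - k - 2).
Check: Δs_k = (-3)**k*(12*k**3 + 39*k**2 + 49*k + 29). ✓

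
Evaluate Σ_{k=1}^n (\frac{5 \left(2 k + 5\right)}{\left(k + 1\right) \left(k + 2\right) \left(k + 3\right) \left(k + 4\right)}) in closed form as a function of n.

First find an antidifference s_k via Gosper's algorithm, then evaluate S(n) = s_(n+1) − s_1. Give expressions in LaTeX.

S(n) = \frac{5 n \left(n + 6\right)}{8 \left(n^{2} + 6 n + 8\right)}

t_(k+1)/t_k = (k + 1)*(2*k + 7)/((k + 5)*(2*k + 5)).
A = k + 1, B = k + 5, C = k + 5/2.
Need (k + 1)·f(k+1) − (k + 4)·f(k) = k + 5/2.
From deg A=1, deg B=1, deg C=1: d=3.
A polynomial solution: f(k) = k*(k + 2)*(k + 4)/6.
Certificate R = B(k−1)f/C = k*(k + 2)*(k + 4)**2/(3*(2*k + 5)) gives s_k = 5*k*(k + 4)/(3*(k**2 + 4*k + 3)).
Check: Δs_k = 5*(2*k + 5)/(k**4 + 10*k**3 + 35*k**2 + 50*k + 24). ✓
s_(n+1) = 5*(n**2 + 6*n + 5)/(3*(n**2 + 6*n + 8)) and s_(1) = 25/24, so S(n) = 5*n*(n + 6)/(8*(n**2 + 6*n + 8)).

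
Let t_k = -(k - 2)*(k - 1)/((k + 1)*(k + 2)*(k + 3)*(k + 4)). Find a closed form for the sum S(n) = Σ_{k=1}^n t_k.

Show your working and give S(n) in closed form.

S(n) = n*(-n**2 + 3*n - 2)/(12*(n**3 + 9*n**2 + 26*n + 24))

Step 1: r(k) = k*(k + 1)/((k - 2)*(k + 5)).
Factor: A=k + 1; B=k + 5; C=k**2 - 3*k + 2.
Set up (k + 1)·f(k+1) − (k + 4)·f(k) − (k**2 - 3*k + 2) = 0.
deg f ≤ 3 (via 1,1,2).
Coefficient equations give f(k) = k*(k**2 + 11)/6.
R(k) = B(k−1)·f(k)/C(k) = k*(k + 4)*(k**2 + 11)/(6*(k - 2)*(k - 1)); s_k = R·t_k = k*(-k**2 - 11)/(6*(k**3 + 6*k**2 + 11*k + 6)).
Δs = (-k**2 + 3*k - 2)/(k**4 + 10*k**3 + 35*k**2 + 50*k + 24), as required.
s_(n+1) = (-n**3 - 3*n**2 - 14*n - 12)/(6*(n**3 + 9*n**2 + 26*n + 24)) and s_(1) = -1/12, so S(n) = n*(-n**2 + 3*n - 2)/(12*(n**3 + 9*n**2 + 26*n + 24)).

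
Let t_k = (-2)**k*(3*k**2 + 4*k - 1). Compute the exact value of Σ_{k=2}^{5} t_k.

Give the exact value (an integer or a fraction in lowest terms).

Σ = -2228

r(k) = 2*(-3*k**2 - 10*k - 6)/(3*k**2 + 4*k - 1) after simplifying.
So A=-2 and B=1, with C=k**2 + 4*k/3 - 1/3.
Set up (-2)·f(k+1) − (1)·f(k) − (k**2 + 4*k/3 - 1/3) = 0.
Degrees (0,0,2) ⇒ d ≤ 2.
Solve for f: f(k) = -(k - 1)*(k + 1)/3 (degree 2 ≤ 2).
R(k) = B(k−1)·f(k)/C(k) = -(k - 1)*(k + 1)/(3*k**2 + 4*k - 1); s_k = R·t_k = (-2)**k*(1 - k**2).
Verify: (-2)**k*(3*k**2 + 4*k - 1) matches t_k.
Telescoping: Σ = s_(6) − s_(2) = -2240 − (-12) = -2228.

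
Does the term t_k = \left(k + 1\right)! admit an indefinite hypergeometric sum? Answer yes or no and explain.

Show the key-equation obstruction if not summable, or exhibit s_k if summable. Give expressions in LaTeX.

No — negative degree bound, so no certificate f.

Ratio r(k) = k + 2.
A = k + 2, B = 1, C = 1.
Solve (k + 2)·f(k+1) − (1)·f(k) = 1.
Degrees (1,0,0) ⇒ d ≤ -1.
Bound -1 < 0, so the key equation has no polynomial solution.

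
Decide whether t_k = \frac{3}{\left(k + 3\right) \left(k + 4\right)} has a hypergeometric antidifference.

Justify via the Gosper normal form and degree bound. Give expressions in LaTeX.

t_(k+1)/t_k = (k + 3)/(k + 5).
Factor: A=k + 3; B=k + 5; C=1.
Set up (k + 3)·f(k+1) − (k + 4)·f(k) − (1) = 0.
deg f ≤ 1 (via 1,1,0).
Coefficient equations give f(k) = k/3.
Certificate R = B(k−1)f/C = k*(k + 4)/3 gives s_k = k/(k + 3).
Check: Δs_k = 3/(k**2 + 7*k + 12). ✓

Yes. s_k = \frac{k}{k + 3}.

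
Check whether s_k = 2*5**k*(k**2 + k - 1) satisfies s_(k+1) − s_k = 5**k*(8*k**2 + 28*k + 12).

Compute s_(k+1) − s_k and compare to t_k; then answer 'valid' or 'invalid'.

Valid: the claim telescopes to t_k.

s_(k+1) = 10*5**k*(k + (k + 1)**2)
s_(k+1) − s_k = 5**k*(8*k**2 + 28*k + 12)
(s_(k+1) − s_k) − t_k = 0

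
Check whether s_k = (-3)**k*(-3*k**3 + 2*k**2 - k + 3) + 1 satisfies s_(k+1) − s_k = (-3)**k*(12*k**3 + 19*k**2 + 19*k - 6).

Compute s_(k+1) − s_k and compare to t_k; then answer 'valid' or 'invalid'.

s_(k+1) = (-3)**(k + 1)*(-k - 3*(k + 1)**3 + 2*(k + 1)**2 + 2) + 1
s_(k+1) − s_k = (-3)**k*(12*k**3 + 19*k**2 + 19*k - 6)
(s_(k+1) − s_k) − t_k = 0

valid; difference matches t_k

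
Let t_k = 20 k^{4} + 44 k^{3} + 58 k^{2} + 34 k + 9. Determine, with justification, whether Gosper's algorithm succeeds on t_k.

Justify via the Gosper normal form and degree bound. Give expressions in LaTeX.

Compute t_(k+1)/t_k: get (20*k**4 + 124*k**3 + 310*k**2 + 362*k + 165)/(20*k**4 + 44*k**3 + 58*k**2 + 34*k + 9).
Normal form (A,B,C) = (1, 1, k**4 + 11*k**3/5 + 29*k**2/10 + 17*k/10 + 9/20).
Set up (1)·f(k+1) − (1)·f(k) − (k**4 + 11*k**3/5 + 29*k**2/10 + 17*k/10 + 9/20) = 0.
Bound: deg f ≤ 5.
Solving with deg f ≤ 5: f(k) = k*(4*k**4 + k**3 + 4*k**2 - k + 1)/20.
So s_k = (B(k−1)f/C)·t_k = (k*(4*k**4 + k**3 + 4*k**2 - k + 1)/(20*k**4 + 44*k**3 + 58*k**2 + 34*k + 9))·t_k = k*(4*k**4 + k**3 + 4*k**2 - k + 1).
Check: Δs_k = 20*k**4 + 44*k**3 + 58*k**2 + 34*k + 9. ✓

Yes. s_k = k \left(4 k^{4} + k^{3} + 4 k^{2} - k + 1\right).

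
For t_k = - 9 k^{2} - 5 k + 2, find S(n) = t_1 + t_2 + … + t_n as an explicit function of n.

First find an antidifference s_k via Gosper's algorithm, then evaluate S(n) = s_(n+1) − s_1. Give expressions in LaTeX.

S(n) = n \left(- 3 n^{2} - 7 n - 2\right)

Compute t_(k+1)/t_k: get (9*k**2 + 23*k + 12)/(9*k**2 + 5*k - 2).
Factor: A=1; B=1; C=k**2 + 5*k/9 - 2/9.
f must satisfy (1)·f(k+1) − (1)·f(k) = k**2 + 5*k/9 - 2/9.
d = 3 from the (0,0,2) case.
A polynomial solution: f(k) = k*(3*k**2 - 2*k - 3)/9.
R(k) = B(k−1)·f(k)/C(k) = k*(3*k**2 - 2*k - 3)/(9*k**2 + 5*k - 2); s_k = R·t_k = k*(-3*k**2 + 2*k + 3).
Check: Δs_k = -9*k**2 - 5*k + 2. ✓
Evaluate: s_(n+1) = -3*n**3 - 7*n**2 - 2*n + 2; subtract s_(1) = 2 ⇒ S(n) = n*(-3*n**2 - 7*n - 2).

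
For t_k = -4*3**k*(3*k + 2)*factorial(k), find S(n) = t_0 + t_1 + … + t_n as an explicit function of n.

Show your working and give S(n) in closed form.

Compute t_(k+1)/t_k: get 3*(k + 1)*(3*k + 5)/(3*k + 2).
So A=3*k + 3 and B=1, with C=k + 2/3.
Key eq: (3*k + 3)·f(k+1) = (1)·f(k) + (k + 2/3).
deg f ≤ 0 (via 1,0,1).
A polynomial solution: f(k) = 1/3.
R(k) = B(k−1)·f(k)/C(k) = 1/(3*k + 2); s_k = R·t_k = -4*3**k*factorial(k).
s_(k+1) − s_k = -4*3**k*(3*k + 2)*factorial(k) = t_k.
s_(n+1) = -12*3**n*factorial(n + 1) and s_(0) = -4, so S(n) = -12*3**n*factorial(n + 1) + 4.

S(n) = -12*3**n*factorial(n + 1) + 4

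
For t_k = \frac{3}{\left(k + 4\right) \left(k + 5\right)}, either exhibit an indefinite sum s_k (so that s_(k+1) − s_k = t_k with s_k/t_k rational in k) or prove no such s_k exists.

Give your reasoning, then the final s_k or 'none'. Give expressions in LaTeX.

Step 1: r(k) = (k + 4)/(k + 6).
A = k + 4, B = k + 6, C = 1.
Need (k + 4)·f(k+1) − (k + 5)·f(k) = 1.
Degrees (1,1,0) ⇒ d ≤ 1.
Solve for f: f(k) = k/4 (degree 1 ≤ 1).
So s_k = (B(k−1)f/C)·t_k = (k*(k + 5)/4)·t_k = 3*k/(4*(k + 4)).
Δs = 3/(k**2 + 9*k + 20), as required.

s_k = \frac{3 k}{4 \left(k + 4\right)}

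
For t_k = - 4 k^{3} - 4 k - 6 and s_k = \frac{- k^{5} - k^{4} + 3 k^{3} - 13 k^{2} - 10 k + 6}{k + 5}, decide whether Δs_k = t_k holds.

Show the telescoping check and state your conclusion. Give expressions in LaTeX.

Invalid: residual \frac{2 \left(3 k^{4} + 22 k^{3} + k^{2} + 22 k + 32\right)}{k^{2} + 11 k + 30} ≠ 0.

s_(k+1) = (-k**5 - 6*k**4 - 11*k**3 - 20*k**2 - 36*k - 16)/(k + 6)
s_(k+1) − s_k = 2*(-2*k**5 - 19*k**4 - 40*k**3 - 24*k**2 - 71*k - 58)/(k**2 + 11*k + 30)
(s_(k+1) − s_k) − t_k = 2*(3*k**4 + 22*k**3 + k**2 + 22*k + 32)/(k**2 + 11*k + 30)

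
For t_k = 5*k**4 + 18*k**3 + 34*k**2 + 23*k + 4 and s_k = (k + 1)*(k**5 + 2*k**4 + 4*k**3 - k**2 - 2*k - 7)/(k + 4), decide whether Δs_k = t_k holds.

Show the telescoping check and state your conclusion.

s_(k+1) = (k**6 + 9*k**5 + 36*k**4 + 77*k**3 + 87*k**2 + 39*k - 6)/(k + 5)
s_(k+1) − s_k = (5*k**6 + 51*k**5 + 188*k**4 + 383*k**3 + 411*k**2 + 202*k + 11)/(k**2 + 9*k + 20)
(s_(k+1) − s_k) − t_k = 3*(-4*k**5 - 36*k**4 - 102*k**3 - 160*k**2 - 98*k - 23)/(k**2 + 9*k + 20)

Invalid: residual 3*(-4*k**5 - 36*k**4 - 102*k**3 - 160*k**2 - 98*k - 23)/(k**2 + 9*k + 20) ≠ 0.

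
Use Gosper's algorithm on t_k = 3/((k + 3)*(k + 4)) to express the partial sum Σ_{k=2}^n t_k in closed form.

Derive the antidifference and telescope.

The ratio is (k + 3)/(k + 5).
Take A(k)=k + 3, B(k)=k + 5, C(k)=1.
Solve (k + 3)·f(k+1) − (k + 4)·f(k) = 1.
d = 1 from the (1,1,0) case.
Solve for f: f(k) = k/3 (degree 1 ≤ 1).
Get s_k = R·t_k = k/(k + 3) with R(k) = B(k−1)f(k)/C(k) = k*(k + 4)/3.
s_(k+1) − s_k = 3/(k**2 + 7*k + 12) = t_k.
Evaluate: s_(n+1) = (n + 1)/(n + 4); subtract s_(2) = 2/5 ⇒ S(n) = 3*(n - 1)/(5*(n + 4)).

S(n) = 3*(n - 1)/(5*(n + 4))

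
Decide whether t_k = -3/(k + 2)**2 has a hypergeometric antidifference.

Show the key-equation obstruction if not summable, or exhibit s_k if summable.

Compute t_(k+1)/t_k: get (k + 2)**2/(k + 3)**2.
So A=k**2 + 4*k + 4 and B=k**2 + 6*k + 9, with C=1.
Set up (k**2 + 4*k + 4)·f(k+1) − (k**2 + 4*k + 4)·f(k) − (1) = 0.
deg f ≤ 0 (via 2,2,0).
Generic f = c0 gives residual -1; -1 = 0 cannot hold, so t_k is not Gosper-summable.

No — the linear system for f has no solution.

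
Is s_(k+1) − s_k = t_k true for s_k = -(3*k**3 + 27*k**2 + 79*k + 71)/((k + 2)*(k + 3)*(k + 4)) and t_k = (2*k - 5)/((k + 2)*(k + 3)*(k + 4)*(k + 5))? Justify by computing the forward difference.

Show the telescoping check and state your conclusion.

Valid — Δs_k = t_k.

s_(k+1) = (-79*k - 3*(k + 1)**3 - 27*(k + 1)**2 - 150)/((k + 3)*(k + 4)*(k + 5))
s_(k+1) − s_k = (2*k - 5)/(k**4 + 14*k**3 + 71*k**2 + 154*k + 120)
(s_(k+1) − s_k) − t_k = 0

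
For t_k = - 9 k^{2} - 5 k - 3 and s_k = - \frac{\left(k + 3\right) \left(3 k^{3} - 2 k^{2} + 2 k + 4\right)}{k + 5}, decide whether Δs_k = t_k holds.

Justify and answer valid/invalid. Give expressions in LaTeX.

Invalid: residual \frac{2 \left(6 k^{3} + 52 k^{2} + 26 k + 11\right)}{k^{2} + 11 k + 30} ≠ 0.

s_(k+1) = (-3*k**4 - 19*k**3 - 35*k**2 - 35*k - 28)/(k + 6)
s_(k+1) − s_k = (-9*k**4 - 92*k**3 - 224*k**2 - 131*k - 68)/(k**2 + 11*k + 30)
(s_(k+1) − s_k) − t_k = 2*(6*k**3 + 52*k**2 + 26*k + 11)/(k**2 + 11*k + 30)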